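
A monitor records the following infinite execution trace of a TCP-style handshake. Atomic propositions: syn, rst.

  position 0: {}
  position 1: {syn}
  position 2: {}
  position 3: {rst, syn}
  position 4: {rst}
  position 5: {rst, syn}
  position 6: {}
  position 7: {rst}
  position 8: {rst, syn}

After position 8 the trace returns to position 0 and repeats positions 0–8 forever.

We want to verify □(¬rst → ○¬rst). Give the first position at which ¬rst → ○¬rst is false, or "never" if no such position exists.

Check ¬rst → ○¬rst at each position in order: 0 ✓, 1 ✓.
At position 2 the labels are {} and the next position 3 has {rst, syn}, so ¬rst → ○¬rst is false there. This is the first violation.

2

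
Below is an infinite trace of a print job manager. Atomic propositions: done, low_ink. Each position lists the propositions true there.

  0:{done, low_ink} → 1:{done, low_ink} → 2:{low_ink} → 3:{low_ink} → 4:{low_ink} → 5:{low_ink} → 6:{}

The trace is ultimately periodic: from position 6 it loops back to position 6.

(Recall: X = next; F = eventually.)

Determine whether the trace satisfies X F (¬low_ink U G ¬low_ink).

Satisfied

The position after 0 is 1; F (¬low_ink U G ¬low_ink) is true there.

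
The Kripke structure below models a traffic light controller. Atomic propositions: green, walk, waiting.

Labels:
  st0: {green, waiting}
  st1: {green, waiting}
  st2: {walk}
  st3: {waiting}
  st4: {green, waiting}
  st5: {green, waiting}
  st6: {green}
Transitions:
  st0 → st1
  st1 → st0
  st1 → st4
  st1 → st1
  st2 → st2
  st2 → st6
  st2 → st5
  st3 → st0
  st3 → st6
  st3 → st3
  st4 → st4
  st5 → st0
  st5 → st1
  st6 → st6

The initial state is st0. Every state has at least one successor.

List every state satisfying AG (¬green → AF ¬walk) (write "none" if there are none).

States satisfying ¬green → AF ¬walk: {st0, st1, st3, st4, st5, st6}.
States satisfying AG (¬green → AF ¬walk): {st0, st1, st3, st4, st5, st6}.

{st0, st1, st3, st4, st5, st6}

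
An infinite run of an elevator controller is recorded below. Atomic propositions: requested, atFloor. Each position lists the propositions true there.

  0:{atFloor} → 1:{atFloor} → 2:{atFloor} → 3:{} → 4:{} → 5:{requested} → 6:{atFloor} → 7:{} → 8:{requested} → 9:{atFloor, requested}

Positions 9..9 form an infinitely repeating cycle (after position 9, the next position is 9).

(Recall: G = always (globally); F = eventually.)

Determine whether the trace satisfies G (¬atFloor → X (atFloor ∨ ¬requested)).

¬atFloor → X (atFloor ∨ ¬requested) must hold at every position from 0 onward. It fails at position 4, so G (¬atFloor → X (atFloor ∨ ¬requested)) is false.
Positions where ¬atFloor holds: 3, 4, 5, 7, 8.
Check X (atFloor ∨ ¬requested) at each: 3→ok, 4→fails, 5→ok, 7→fails, 8→ok.

Does not hold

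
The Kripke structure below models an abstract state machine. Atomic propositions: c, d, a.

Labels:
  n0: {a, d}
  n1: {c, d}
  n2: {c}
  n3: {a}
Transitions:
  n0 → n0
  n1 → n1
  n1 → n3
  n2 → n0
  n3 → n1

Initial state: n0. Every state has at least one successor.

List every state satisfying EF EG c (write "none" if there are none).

States satisfying EG c: {n1}.
States satisfying EF EG c: {n1, n3}.

{n1, n3}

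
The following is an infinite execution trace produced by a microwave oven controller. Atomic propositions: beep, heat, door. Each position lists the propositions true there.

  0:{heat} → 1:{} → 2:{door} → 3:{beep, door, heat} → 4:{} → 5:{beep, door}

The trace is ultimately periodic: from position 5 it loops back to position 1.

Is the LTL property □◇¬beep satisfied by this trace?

◇¬beep holds at every position 0..5, and those are all positions ever visited, so □◇¬beep holds.

Yes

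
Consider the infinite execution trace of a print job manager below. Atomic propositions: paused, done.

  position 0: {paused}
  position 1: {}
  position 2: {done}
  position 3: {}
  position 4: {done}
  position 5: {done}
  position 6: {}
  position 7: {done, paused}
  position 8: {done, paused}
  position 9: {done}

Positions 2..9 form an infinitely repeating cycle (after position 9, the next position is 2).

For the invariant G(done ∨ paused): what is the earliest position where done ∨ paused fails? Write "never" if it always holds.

Check done ∨ paused at each position in order: 0 ✓.
At position 1 the labels are {}, so done ∨ paused is false there. This is the first violation.

1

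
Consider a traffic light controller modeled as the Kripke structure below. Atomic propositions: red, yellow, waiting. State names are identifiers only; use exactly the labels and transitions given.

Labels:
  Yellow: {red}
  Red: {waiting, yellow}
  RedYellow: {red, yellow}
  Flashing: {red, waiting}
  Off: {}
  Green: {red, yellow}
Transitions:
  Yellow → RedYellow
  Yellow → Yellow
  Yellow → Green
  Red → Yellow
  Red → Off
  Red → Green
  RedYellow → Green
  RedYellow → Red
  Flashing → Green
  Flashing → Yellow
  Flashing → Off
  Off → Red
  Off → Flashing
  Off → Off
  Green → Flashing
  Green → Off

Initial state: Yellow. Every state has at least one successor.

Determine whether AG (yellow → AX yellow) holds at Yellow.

States satisfying yellow → AX yellow: {Yellow, RedYellow, Flashing, Off}.
States satisfying AG (yellow → AX yellow): ∅.
Green is reachable from Yellow and violates yellow → AX yellow, so AG fails at Yellow.
Yellow ∉ Sat(AG (yellow → AX yellow)).

No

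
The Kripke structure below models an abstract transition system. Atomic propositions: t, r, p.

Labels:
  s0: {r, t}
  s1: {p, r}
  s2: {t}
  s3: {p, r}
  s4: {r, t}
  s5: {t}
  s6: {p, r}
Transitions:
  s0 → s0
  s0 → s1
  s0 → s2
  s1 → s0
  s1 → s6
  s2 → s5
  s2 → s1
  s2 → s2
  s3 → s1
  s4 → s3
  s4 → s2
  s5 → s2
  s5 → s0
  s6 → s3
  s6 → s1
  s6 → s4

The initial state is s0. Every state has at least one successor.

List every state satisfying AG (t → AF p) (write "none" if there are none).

States satisfying t → AF p: {s1, s3, s6}.
States satisfying AG (t → AF p): ∅.

none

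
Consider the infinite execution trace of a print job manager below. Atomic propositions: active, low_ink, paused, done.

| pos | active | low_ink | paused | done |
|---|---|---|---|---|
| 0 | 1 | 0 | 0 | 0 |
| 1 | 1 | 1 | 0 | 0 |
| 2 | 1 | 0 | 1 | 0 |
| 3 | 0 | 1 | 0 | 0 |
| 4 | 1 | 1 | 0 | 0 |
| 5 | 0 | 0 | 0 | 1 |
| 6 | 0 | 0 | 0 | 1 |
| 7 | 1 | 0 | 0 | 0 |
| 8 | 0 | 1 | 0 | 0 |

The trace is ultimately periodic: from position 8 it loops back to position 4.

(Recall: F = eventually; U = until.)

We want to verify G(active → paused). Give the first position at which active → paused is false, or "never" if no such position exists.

At position 0 the labels are {active}, so active → paused is false there. This is the first violation.

0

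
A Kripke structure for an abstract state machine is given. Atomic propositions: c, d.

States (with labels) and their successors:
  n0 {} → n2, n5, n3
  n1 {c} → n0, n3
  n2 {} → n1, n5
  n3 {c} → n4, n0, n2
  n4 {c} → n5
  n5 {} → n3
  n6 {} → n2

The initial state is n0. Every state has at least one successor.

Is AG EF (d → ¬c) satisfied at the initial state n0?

States satisfying EF (d → ¬c): {n0, n1, n2, n3, n4, n5, n6}.
States satisfying AG EF (d → ¬c): {n0, n1, n2, n3, n4, n5, n6}.
Every state reachable from n0 satisfies EF (d → ¬c).
n0 ∈ Sat(AG EF (d → ¬c)).

Satisfied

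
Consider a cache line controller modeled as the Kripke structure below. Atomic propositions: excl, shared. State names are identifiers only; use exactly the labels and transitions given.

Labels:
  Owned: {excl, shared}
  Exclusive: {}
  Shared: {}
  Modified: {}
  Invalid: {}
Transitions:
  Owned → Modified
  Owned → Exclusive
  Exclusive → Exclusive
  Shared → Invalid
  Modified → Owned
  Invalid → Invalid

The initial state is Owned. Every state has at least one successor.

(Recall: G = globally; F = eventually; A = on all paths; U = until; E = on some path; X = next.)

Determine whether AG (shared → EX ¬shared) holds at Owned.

States satisfying shared → EX ¬shared: {Owned, Exclusive, Shared, Modified, Invalid}.
States satisfying AG (shared → EX ¬shared): {Owned, Exclusive, Shared, Modified, Invalid}.
Every state reachable from Owned satisfies shared → EX ¬shared.
Owned ∈ Sat(AG (shared → EX ¬shared)).

Holds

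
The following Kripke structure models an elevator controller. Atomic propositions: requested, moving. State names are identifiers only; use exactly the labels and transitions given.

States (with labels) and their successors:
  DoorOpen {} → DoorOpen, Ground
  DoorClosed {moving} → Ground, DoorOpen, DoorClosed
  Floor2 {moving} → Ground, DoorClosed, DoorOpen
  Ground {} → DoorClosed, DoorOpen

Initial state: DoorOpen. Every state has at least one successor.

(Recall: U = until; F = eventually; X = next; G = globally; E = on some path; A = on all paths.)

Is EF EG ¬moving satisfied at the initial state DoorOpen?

Yes

States satisfying EG ¬moving: {DoorOpen, Ground}.
States satisfying EF EG ¬moving: {DoorOpen, DoorClosed, Floor2, Ground}.
Some path from DoorOpen reaches a state where EG ¬moving holds.
DoorOpen ∈ Sat(EF EG ¬moving).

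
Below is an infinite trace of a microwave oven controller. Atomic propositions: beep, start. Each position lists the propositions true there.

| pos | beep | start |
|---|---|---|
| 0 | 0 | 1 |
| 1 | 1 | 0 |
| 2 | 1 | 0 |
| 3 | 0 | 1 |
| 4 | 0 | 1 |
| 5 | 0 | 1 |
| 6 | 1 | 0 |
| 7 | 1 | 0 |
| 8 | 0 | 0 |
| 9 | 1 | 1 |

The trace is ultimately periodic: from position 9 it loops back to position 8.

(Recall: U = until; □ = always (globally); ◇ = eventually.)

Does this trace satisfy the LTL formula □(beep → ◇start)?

beep → ◇start holds at every position 0..9, and those are all positions ever visited, so □(beep → ◇start) holds.
Positions where beep holds: 1, 2, 6, 7, 9.
Check ◇start at each: 1→ok, 2→ok, 6→ok, 7→ok, 9→ok.

Satisfied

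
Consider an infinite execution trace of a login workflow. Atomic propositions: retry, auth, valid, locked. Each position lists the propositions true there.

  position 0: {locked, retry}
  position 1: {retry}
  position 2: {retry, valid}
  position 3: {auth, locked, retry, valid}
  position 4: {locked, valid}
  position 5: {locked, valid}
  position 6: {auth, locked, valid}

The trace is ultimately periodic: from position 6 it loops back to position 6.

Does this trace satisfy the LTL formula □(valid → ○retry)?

Violated

valid → ○retry must hold at every position from 0 onward. It fails at position 3, so □(valid → ○retry) is false.
Positions where valid holds: 2, 3, 4, 5, 6.
Check ○retry at each: 2→ok, 3→fails, 4→fails, 5→fails, 6→fails.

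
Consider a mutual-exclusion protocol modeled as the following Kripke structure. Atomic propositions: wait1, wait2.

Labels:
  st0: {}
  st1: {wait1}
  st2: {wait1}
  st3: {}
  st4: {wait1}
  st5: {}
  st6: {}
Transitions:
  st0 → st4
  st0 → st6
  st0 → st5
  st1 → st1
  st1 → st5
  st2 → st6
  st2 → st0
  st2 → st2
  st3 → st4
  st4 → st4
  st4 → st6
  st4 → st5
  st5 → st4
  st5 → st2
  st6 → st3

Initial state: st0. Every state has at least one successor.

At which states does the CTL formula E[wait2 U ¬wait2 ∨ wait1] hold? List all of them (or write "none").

{st0, st1, st2, st3, st4, st5, st6}

States satisfying wait2: ∅.
States satisfying ¬wait2 ∨ wait1: {st0, st1, st2, st3, st4, st5, st6}.
States satisfying E[wait2 U ¬wait2 ∨ wait1]: {st0, st1, st2, st3, st4, st5, st6}.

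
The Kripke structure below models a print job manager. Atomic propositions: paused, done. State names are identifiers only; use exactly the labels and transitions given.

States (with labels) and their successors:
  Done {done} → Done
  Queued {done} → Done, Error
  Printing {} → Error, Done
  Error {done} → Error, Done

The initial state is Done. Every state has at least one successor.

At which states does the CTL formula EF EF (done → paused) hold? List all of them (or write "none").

{Printing}

States satisfying EF (done → paused): {Printing}.
States satisfying EF EF (done → paused): {Printing}.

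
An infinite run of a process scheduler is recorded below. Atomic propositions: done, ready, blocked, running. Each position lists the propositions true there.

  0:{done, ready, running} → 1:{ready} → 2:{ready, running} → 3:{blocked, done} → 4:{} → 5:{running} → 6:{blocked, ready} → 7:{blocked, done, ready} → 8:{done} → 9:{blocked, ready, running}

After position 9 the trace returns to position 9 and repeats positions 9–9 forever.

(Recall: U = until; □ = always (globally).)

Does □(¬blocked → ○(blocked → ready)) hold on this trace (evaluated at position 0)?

Violated

¬blocked → ○(blocked → ready) must hold at every position from 0 onward. It fails at position 2, so □(¬blocked → ○(blocked → ready)) is false.
Positions where ¬blocked holds: 0, 1, 2, 4, 5, 8.
Check ○(blocked → ready) at each: 0→ok, 1→ok, 2→fails, 4→ok, 5→ok, 8→ok.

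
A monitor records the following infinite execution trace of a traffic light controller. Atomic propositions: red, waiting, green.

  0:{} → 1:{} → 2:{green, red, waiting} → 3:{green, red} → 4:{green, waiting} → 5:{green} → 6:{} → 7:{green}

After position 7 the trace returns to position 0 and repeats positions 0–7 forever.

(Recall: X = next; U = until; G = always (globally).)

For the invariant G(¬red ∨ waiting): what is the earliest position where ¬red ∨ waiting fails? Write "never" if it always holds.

3

Check ¬red ∨ waiting at each position in order: 0 ✓, 1 ✓, 2 ✓.
At position 3 the labels are {green, red}, so ¬red ∨ waiting is false there. This is the first violation.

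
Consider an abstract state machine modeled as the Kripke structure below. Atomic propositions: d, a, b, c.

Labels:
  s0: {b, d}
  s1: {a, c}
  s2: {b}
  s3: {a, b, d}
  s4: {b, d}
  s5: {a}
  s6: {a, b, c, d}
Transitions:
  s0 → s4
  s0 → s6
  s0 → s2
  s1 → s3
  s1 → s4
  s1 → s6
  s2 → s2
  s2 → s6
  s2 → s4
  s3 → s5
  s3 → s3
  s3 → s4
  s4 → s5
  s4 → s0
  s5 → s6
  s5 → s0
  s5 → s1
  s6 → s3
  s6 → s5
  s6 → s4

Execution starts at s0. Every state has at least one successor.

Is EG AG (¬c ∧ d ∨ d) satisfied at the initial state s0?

States satisfying AG (¬c ∧ d ∨ d): ∅.
States satisfying EG AG (¬c ∧ d ∨ d): ∅.
No suitable path/successor from s0 witnesses the formula.
s0 ∉ Sat(EG AG (¬c ∧ d ∨ d)).

Violated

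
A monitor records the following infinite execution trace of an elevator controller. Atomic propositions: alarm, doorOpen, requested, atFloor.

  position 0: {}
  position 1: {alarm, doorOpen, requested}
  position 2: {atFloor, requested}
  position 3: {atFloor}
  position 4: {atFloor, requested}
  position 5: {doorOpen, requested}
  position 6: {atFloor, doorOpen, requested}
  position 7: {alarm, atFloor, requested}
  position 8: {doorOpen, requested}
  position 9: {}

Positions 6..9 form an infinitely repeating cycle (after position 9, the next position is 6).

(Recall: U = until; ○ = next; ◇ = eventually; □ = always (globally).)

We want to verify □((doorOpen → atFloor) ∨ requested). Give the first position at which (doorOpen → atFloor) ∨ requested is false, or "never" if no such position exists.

never

(doorOpen → atFloor) ∨ requested holds at every position 0..9, and those are all the positions the trace ever visits, so the invariant □((doorOpen → atFloor) ∨ requested) is never violated.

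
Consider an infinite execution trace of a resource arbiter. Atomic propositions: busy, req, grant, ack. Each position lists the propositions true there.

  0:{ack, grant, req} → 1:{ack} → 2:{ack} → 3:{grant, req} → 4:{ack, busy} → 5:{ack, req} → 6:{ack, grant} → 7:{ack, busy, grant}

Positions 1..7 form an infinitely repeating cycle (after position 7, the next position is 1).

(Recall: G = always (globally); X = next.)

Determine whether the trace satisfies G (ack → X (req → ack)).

Violated

ack → X (req → ack) must hold at every position from 0 onward. It fails at position 2, so G (ack → X (req → ack)) is false.
Positions where ack holds: 0, 1, 2, 4, 5, 6, 7.
Check X (req → ack) at each: 0→ok, 1→ok, 2→fails, 4→ok, 5→ok, 6→ok, 7→ok.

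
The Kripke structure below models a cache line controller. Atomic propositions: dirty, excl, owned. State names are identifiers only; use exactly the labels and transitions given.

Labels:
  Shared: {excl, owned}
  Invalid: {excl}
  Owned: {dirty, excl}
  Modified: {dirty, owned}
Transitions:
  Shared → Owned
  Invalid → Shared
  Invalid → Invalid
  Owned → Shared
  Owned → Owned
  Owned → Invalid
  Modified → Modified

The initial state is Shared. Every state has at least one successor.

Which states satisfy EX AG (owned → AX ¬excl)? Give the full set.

States satisfying AG (owned → AX ¬excl): {Modified}.
States satisfying EX AG (owned → AX ¬excl): {Modified}.

{Modified}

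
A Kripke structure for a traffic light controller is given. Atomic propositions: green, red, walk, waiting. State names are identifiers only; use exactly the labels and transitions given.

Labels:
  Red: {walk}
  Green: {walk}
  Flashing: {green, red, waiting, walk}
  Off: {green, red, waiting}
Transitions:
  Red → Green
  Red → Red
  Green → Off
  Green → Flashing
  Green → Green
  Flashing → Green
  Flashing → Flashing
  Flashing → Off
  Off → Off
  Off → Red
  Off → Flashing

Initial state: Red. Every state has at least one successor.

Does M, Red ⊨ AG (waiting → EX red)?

Holds

States satisfying waiting → EX red: {Red, Green, Flashing, Off}.
States satisfying AG (waiting → EX red): {Red, Green, Flashing, Off}.
Every state reachable from Red satisfies waiting → EX red.
Red ∈ Sat(AG (waiting → EX red)).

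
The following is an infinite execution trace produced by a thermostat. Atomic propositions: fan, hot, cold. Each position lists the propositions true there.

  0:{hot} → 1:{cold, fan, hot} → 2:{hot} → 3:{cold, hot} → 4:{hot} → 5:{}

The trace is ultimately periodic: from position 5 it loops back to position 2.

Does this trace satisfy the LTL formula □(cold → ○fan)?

cold → ○fan must hold at every position from 0 onward. It fails at position 1, so □(cold → ○fan) is false.
Positions where cold holds: 1, 3.
Check ○fan at each: 1→fails, 3→fails.

No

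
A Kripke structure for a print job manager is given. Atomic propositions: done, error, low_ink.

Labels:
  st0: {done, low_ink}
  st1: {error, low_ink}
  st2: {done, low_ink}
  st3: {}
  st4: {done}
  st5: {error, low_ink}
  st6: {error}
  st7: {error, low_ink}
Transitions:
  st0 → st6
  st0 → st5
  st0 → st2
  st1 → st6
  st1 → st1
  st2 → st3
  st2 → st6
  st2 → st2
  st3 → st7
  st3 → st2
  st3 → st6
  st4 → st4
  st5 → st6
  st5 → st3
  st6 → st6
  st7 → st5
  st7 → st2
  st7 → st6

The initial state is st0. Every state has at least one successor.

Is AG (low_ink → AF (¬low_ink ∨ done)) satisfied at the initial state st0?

Yes

States satisfying low_ink → AF (¬low_ink ∨ done): {st0, st2, st3, st4, st5, st6, st7}.
States satisfying AG (low_ink → AF (¬low_ink ∨ done)): {st0, st2, st3, st4, st5, st6, st7}.
Every state reachable from st0 satisfies low_ink → AF (¬low_ink ∨ done).
st0 ∈ Sat(AG (low_ink → AF (¬low_ink ∨ done))).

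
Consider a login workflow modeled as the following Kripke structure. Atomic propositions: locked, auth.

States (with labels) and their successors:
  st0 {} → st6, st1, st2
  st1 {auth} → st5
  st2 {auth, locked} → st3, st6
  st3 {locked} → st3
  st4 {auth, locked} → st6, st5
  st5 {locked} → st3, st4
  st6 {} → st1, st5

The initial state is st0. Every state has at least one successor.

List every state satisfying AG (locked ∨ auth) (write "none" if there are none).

States satisfying locked ∨ auth: {st1, st2, st3, st4, st5}.
States satisfying AG (locked ∨ auth): {st3}.

{st3}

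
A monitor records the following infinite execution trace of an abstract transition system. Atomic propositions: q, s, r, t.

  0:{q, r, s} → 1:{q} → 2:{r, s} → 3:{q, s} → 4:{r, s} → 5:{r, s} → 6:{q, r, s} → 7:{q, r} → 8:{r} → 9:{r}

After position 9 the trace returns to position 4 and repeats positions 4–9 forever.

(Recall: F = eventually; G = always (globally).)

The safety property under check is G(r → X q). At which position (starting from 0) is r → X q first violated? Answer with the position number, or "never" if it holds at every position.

Check r → X q at each position in order: 0 ✓, 1 ✓, 2 ✓, 3 ✓.
At position 4 the labels are {r, s} and the next position 5 has {r, s}, so r → X q is false there. This is the first violation.

4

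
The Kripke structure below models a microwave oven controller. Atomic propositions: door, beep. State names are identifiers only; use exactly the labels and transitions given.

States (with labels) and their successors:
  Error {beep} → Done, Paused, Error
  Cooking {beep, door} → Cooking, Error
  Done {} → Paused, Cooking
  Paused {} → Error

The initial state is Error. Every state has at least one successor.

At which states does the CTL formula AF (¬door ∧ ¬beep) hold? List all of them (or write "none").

States satisfying ¬door ∧ ¬beep: {Done, Paused}.
States satisfying AF (¬door ∧ ¬beep): {Done, Paused}.

{Done, Paused}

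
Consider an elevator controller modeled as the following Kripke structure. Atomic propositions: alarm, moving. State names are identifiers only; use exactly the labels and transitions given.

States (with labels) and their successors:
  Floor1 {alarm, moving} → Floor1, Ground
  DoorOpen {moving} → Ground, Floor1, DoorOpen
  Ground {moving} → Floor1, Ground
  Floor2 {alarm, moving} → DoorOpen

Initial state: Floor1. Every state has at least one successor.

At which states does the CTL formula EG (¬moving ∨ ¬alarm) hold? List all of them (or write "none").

States satisfying ¬moving ∨ ¬alarm: {DoorOpen, Ground}.
States satisfying EG (¬moving ∨ ¬alarm): {DoorOpen, Ground}.

{DoorOpen, Ground}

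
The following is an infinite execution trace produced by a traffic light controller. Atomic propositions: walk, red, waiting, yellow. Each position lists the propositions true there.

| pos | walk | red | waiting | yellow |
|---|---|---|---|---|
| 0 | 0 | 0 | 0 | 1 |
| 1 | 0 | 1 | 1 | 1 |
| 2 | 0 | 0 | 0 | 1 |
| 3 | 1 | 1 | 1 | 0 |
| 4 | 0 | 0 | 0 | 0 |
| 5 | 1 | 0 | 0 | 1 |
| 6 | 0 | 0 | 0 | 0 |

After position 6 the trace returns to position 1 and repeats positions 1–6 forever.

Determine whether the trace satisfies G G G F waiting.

Yes

G G F waiting holds at every position 0..6, and those are all positions ever visited, so G G G F waiting holds.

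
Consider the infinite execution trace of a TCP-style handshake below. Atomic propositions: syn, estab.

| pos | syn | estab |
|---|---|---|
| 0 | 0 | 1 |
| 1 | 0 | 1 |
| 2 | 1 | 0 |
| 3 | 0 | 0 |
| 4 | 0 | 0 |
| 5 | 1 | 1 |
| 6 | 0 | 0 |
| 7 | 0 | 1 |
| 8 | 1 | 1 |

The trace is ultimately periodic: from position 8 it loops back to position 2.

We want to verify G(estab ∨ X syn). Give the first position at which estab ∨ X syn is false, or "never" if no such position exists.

2

Check estab ∨ X syn at each position in order: 0 ✓, 1 ✓.
At position 2 the labels are {syn} and the next position 3 has {}, so estab ∨ X syn is false there. This is the first violation.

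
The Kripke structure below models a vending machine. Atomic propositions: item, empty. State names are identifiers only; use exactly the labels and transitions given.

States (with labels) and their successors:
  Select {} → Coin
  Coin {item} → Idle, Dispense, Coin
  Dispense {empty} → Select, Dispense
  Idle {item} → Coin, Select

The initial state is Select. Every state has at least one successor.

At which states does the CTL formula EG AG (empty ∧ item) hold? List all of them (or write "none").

States satisfying AG (empty ∧ item): ∅.
States satisfying EG AG (empty ∧ item): ∅.

none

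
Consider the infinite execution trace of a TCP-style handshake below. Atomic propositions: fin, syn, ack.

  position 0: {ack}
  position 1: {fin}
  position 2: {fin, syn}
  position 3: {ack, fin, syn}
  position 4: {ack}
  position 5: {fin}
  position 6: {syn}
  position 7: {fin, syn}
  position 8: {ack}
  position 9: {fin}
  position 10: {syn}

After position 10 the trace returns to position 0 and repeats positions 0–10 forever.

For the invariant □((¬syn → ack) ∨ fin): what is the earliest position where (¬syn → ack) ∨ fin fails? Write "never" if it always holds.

(¬syn → ack) ∨ fin holds at every position 0..10, and those are all the positions the trace ever visits, so the invariant □((¬syn → ack) ∨ fin) is never violated.

never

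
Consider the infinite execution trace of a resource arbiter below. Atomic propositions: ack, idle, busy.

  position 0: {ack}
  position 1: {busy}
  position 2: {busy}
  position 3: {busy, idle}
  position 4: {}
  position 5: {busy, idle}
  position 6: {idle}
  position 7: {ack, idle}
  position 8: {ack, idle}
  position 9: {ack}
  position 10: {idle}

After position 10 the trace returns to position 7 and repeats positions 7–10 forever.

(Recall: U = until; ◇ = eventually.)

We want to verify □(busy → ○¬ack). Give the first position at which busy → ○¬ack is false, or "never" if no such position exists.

never

busy → ○¬ack holds at every position 0..10, and those are all the positions the trace ever visits, so the invariant □(busy → ○¬ack) is never violated.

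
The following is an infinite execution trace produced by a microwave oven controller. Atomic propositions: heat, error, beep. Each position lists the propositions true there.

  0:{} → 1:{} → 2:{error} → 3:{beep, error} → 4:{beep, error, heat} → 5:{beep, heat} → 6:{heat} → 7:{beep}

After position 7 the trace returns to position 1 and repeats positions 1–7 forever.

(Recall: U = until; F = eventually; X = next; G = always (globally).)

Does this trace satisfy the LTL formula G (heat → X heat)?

Does not hold

heat → X heat must hold at every position from 0 onward. It fails at position 6, so G (heat → X heat) is false.
Positions where heat holds: 4, 5, 6.
Check X heat at each: 4→ok, 5→ok, 6→fails.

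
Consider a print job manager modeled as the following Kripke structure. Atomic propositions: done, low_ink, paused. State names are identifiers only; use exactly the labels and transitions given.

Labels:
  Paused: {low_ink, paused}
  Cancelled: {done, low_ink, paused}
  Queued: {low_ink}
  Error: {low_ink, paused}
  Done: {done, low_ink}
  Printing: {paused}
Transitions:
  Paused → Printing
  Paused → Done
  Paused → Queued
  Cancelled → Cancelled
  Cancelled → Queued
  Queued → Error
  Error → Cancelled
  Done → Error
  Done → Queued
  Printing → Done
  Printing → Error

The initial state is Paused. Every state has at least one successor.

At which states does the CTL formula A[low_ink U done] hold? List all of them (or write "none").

States satisfying low_ink: {Paused, Cancelled, Queued, Error, Done}.
States satisfying done: {Cancelled, Done}.
States satisfying A[low_ink U done]: {Cancelled, Queued, Error, Done}.

{Cancelled, Queued, Error, Done}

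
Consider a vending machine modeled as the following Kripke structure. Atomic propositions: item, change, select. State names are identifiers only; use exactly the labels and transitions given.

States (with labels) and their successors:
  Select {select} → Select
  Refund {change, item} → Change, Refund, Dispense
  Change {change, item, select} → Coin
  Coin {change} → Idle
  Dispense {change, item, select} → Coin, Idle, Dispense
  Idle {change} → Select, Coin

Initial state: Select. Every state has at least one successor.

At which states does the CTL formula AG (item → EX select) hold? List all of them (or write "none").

{Select, Coin, Dispense, Idle}

States satisfying item → EX select: {Select, Refund, Coin, Dispense, Idle}.
States satisfying AG (item → EX select): {Select, Coin, Dispense, Idle}.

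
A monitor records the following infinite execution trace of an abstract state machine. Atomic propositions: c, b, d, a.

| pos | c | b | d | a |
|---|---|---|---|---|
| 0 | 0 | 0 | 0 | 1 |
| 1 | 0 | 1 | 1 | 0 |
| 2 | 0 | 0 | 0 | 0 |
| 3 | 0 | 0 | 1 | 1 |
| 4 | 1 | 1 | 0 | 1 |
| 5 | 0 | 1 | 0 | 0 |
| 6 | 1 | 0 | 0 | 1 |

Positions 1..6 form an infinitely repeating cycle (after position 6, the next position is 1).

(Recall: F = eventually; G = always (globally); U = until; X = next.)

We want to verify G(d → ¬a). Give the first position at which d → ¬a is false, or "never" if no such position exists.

3

Check d → ¬a at each position in order: 0 ✓, 1 ✓, 2 ✓.
At position 3 the labels are {a, d}, so d → ¬a is false there. This is the first violation.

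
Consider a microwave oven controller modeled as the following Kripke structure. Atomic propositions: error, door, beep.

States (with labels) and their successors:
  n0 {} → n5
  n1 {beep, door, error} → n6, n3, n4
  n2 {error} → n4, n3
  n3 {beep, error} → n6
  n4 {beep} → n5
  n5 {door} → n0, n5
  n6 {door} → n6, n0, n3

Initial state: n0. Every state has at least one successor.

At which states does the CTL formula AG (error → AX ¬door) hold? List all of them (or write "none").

States satisfying error → AX ¬door: {n0, n2, n4, n5, n6}.
States satisfying AG (error → AX ¬door): {n0, n4, n5}.

{n0, n4, n5}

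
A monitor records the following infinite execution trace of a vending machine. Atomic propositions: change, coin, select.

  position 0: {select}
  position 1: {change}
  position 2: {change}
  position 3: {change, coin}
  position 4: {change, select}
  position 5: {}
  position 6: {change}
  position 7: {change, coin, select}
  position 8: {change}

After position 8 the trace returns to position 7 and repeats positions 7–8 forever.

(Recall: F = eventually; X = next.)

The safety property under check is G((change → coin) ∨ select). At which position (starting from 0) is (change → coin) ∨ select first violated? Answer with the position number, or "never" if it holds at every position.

1

Check (change → coin) ∨ select at each position in order: 0 ✓.
At position 1 the labels are {change}, so (change → coin) ∨ select is false there. This is the first violation.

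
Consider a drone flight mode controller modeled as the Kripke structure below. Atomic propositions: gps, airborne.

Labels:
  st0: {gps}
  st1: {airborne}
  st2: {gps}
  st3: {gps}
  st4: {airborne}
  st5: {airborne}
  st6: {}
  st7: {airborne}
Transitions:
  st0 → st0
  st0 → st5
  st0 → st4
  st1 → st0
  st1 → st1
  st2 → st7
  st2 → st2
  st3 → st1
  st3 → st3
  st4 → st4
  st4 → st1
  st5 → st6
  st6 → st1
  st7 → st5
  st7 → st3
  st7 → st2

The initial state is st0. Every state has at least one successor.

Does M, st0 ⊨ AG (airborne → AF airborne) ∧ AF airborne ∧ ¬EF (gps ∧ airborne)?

No

States satisfying airborne → AF airborne: {st0, st1, st2, st3, st4, st5, st6, st7}.
States satisfying AG (airborne → AF airborne): {st0, st1, st2, st3, st4, st5, st6, st7}.
States satisfying airborne: {st1, st4, st5, st7}.
States satisfying AF airborne: {st1, st4, st5, st6, st7}.
States satisfying AG (airborne → AF airborne) ∧ AF airborne: {st1, st4, st5, st6, st7}.
States satisfying gps ∧ airborne: ∅.
States satisfying EF (gps ∧ airborne): ∅.
States satisfying ¬EF (gps ∧ airborne): {st0, st1, st2, st3, st4, st5, st6, st7}.
States satisfying AG (airborne → AF airborne) ∧ AF airborne ∧ ¬EF (gps ∧ airborne): {st1, st4, st5, st6, st7}.
st0 ∉ Sat(AG (airborne → AF airborne) ∧ AF airborne ∧ ¬EF (gps ∧ airborne)).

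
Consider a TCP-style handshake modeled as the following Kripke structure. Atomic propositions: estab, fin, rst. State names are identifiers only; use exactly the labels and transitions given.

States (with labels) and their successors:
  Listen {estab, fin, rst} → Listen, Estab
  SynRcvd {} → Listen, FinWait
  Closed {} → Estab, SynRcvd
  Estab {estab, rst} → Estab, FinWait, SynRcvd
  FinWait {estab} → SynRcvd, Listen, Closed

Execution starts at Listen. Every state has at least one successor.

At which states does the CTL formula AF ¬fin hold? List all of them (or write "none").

{SynRcvd, Closed, Estab, FinWait}

States satisfying ¬fin: {SynRcvd, Closed, Estab, FinWait}.
States satisfying AF ¬fin: {SynRcvd, Closed, Estab, FinWait}.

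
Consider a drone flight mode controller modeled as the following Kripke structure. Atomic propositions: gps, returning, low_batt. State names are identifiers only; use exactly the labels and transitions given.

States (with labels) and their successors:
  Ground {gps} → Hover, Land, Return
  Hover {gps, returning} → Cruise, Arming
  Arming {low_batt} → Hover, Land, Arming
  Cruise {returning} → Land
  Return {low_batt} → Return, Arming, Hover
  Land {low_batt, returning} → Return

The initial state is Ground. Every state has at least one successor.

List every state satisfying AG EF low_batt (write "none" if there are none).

{Ground, Hover, Arming, Cruise, Return, Land}

States satisfying EF low_batt: {Ground, Hover, Arming, Cruise, Return, Land}.
States satisfying AG EF low_batt: {Ground, Hover, Arming, Cruise, Return, Land}.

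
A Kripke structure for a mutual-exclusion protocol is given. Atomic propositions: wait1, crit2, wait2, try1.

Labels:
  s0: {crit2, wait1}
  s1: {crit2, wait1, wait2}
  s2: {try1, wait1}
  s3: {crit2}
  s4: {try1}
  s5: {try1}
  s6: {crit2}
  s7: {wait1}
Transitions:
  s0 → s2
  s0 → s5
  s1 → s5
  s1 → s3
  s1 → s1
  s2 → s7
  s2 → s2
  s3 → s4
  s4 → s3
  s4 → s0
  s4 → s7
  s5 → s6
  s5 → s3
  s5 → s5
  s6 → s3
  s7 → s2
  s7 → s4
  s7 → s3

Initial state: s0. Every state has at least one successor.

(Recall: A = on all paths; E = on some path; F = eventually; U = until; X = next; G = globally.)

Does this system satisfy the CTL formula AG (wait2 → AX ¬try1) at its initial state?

Satisfied

States satisfying wait2 → AX ¬try1: {s0, s2, s3, s4, s5, s6, s7}.
States satisfying AG (wait2 → AX ¬try1): {s0, s2, s3, s4, s5, s6, s7}.
Every state reachable from s0 satisfies wait2 → AX ¬try1.
s0 ∈ Sat(AG (wait2 → AX ¬try1)).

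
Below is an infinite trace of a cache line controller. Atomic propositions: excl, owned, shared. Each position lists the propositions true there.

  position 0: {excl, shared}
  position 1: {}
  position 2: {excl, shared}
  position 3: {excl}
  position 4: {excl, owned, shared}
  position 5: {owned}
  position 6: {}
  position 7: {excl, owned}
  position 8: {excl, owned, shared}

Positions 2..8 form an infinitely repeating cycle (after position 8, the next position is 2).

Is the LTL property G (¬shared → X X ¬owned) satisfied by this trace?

¬shared → X X ¬owned must hold at every position from 0 onward. It fails at position 3, so G (¬shared → X X ¬owned) is false.
Positions where ¬shared holds: 1, 3, 5, 6, 7.
Check X X ¬owned at each: 1→ok, 3→fails, 5→fails, 6→fails, 7→ok.

No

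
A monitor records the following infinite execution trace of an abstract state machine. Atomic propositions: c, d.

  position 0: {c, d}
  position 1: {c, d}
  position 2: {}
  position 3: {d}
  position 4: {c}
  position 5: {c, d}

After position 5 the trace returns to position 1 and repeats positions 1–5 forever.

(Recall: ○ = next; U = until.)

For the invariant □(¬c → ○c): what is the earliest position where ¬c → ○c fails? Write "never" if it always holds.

2

Check ¬c → ○c at each position in order: 0 ✓, 1 ✓.
At position 2 the labels are {} and the next position 3 has {d}, so ¬c → ○c is false there. This is the first violation.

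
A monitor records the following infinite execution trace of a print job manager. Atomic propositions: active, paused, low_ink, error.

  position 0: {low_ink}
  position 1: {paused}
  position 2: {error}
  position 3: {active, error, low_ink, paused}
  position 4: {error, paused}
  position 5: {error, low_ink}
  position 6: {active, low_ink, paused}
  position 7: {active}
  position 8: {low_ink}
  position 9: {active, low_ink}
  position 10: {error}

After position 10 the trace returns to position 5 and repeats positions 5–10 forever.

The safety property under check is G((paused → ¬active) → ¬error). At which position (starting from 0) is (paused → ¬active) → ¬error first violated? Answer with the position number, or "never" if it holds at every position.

2

Check (paused → ¬active) → ¬error at each position in order: 0 ✓, 1 ✓.
At position 2 the labels are {error}, so (paused → ¬active) → ¬error is false there. This is the first violation.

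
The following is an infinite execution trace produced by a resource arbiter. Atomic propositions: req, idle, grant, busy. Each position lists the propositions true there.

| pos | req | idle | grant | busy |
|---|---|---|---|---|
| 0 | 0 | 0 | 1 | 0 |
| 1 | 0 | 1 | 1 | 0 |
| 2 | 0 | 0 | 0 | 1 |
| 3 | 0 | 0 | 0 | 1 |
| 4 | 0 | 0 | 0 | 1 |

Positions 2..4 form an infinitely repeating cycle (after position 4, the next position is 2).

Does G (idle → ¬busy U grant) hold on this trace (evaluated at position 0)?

idle → ¬busy U grant holds at every position 0..4, and those are all positions ever visited, so G (idle → ¬busy U grant) holds.
Positions where idle holds: 1.
Check ¬busy U grant at each: 1→ok.

Satisfied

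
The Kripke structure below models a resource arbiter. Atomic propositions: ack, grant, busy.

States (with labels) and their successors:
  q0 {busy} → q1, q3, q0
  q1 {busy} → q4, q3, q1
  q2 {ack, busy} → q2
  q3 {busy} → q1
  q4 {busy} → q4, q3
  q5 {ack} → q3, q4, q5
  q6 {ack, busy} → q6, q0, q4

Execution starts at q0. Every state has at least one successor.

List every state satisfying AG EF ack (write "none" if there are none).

{q2}

States satisfying EF ack: {q2, q5, q6}.
States satisfying AG EF ack: {q2}.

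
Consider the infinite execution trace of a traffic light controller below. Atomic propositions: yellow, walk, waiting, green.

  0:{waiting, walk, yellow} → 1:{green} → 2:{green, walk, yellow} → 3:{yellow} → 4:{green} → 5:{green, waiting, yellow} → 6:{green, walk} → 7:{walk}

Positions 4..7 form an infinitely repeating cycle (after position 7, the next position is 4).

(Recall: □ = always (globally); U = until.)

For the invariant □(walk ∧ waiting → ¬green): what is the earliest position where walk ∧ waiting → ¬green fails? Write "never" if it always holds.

walk ∧ waiting → ¬green holds at every position 0..7, and those are all the positions the trace ever visits, so the invariant □(walk ∧ waiting → ¬green) is never violated.

never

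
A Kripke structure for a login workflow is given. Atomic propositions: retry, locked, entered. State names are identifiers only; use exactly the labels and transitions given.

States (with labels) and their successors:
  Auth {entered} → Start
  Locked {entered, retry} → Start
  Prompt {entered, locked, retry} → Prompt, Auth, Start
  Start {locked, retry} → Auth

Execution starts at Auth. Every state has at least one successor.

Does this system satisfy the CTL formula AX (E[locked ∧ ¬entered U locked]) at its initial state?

Satisfied

States satisfying E[locked ∧ ¬entered U locked]: {Prompt, Start}.
States satisfying AX (E[locked ∧ ¬entered U locked]): {Auth, Locked}.
Auth ∈ Sat(AX (E[locked ∧ ¬entered U locked])).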